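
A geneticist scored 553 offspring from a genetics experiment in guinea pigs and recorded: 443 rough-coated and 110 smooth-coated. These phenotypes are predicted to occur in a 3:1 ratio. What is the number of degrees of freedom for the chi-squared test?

1

A goodness-of-fit test with 2 phenotype classes has df = 2 − 1 = 1.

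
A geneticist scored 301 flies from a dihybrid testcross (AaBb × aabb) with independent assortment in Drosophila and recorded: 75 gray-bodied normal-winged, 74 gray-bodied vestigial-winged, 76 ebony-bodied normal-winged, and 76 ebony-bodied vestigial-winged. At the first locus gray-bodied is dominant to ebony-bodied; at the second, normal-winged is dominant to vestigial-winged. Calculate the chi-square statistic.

0.037

A dihybrid testcross with independent assortment gives a 1:1:1:1 ratio.
The 1:1:1:1 ratio has 4 parts, so with N = 301 the expected counts are:
  gray-bodied normal-winged: 301 × 1/4 = 75.25
  gray-bodied vestigial-winged: 301 × 1/4 = 75.25
  ebony-bodied normal-winged: 301 × 1/4 = 75.25
  ebony-bodied vestigial-winged: 301 × 1/4 = 75.25
χ² = Σ (O − E)² / E
  gray-bodied normal-winged: (75 − 75.25)² / 75.25 = 0.0008
  gray-bodied vestigial-winged: (74 − 75.25)² / 75.25 = 0.0208
  ebony-bodied normal-winged: (76 − 75.25)² / 75.25 = 0.0075
  ebony-bodied vestigial-winged: (76 − 75.25)² / 75.25 = 0.0075
χ² = 0.0008 + 0.0208 + 0.0075 + 0.0075 = 0.0366 ≈ 0.037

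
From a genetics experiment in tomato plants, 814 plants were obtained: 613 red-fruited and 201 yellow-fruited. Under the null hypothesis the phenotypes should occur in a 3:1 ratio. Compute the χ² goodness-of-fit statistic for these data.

Under the 3:1 hypothesis (Σ ratio = 4, N = 814):
  red-fruited: 814 × 3/4 = 610.5
  yellow-fruited: 814 × 1/4 = 203.5
χ² = Σ (O − E)² / E
  red-fruited: (613 − 610.5)² / 610.5 = 0.0102
  yellow-fruited: (201 − 203.5)² / 203.5 = 0.0307
χ² = 0.0102 + 0.0307 = 0.0409 ≈ 0.041

0.041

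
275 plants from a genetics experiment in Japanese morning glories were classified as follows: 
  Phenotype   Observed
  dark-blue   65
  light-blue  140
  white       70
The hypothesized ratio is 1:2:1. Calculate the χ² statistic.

0.273

The 1:2:1 ratio has 4 parts, so with N = 275 the expected counts are:
  dark-blue: 275 × 1/4 = 68.75
  light-blue: 275 × 2/4 = 137.5
  white: 275 × 1/4 = 68.75
χ² = Σ (O − E)² / E
  dark-blue: (65 − 68.75)² / 68.75 = 0.2045
  light-blue: (140 − 137.5)² / 137.5 = 0.0455
  white: (70 − 68.75)² / 68.75 = 0.0227
χ² = 0.2045 + 0.0455 + 0.0227 = 0.2727 ≈ 0.273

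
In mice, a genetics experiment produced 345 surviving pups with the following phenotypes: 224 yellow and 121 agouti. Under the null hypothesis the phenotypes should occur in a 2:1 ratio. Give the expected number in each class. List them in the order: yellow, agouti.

Under the 2:1 hypothesis (Σ ratio = 3, N = 345):
  yellow: 345 × 2/3 = 230
  agouti: 345 × 1/3 = 115

230, 115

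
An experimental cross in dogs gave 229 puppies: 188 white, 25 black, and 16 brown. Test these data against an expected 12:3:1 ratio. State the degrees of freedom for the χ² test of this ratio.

2

A goodness-of-fit test with 3 phenotype classes has df = 3 − 1 = 2.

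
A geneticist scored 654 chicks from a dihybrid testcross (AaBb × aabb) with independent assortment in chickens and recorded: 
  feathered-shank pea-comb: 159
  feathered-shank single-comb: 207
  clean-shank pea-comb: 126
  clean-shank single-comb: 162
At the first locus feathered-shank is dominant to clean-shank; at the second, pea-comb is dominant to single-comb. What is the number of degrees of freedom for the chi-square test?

A dihybrid testcross with independent assortment gives a 1:1:1:1 ratio.
A goodness-of-fit test with 4 phenotype classes has df = 4 − 1 = 3.

3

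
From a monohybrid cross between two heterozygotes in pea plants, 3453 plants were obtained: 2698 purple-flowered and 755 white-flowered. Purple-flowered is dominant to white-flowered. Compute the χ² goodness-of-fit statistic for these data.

18.099

For a monohybrid cross between heterozygotes with complete dominance, the expected phenotypic ratio is 3:1.
Expected counts for N = 3453 under a 3:1 ratio (total parts = 4):
  purple-flowered: 3453 × 3/4 = 2589.75
  white-flowered: 3453 × 1/4 = 863.25
χ² = Σ (O − E)² / E
  purple-flowered: (2698 − 2589.75)² / 2589.75 = 4.5248
  white-flowered: (755 − 863.25)² / 863.25 = 13.5744
χ² = 4.5248 + 13.5744 = 18.0992 ≈ 18.099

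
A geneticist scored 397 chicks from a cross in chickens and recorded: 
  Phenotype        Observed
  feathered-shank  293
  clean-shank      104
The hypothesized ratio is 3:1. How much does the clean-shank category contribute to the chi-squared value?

0.227

Total ratio parts = 4. Expected numbers out of 397:
  feathered-shank: 397 × 3/4 = 297.75
  clean-shank: 397 × 1/4 = 99.25
Contribution of clean-shank: (104 − 99.25)² / 99.25 = 0.2273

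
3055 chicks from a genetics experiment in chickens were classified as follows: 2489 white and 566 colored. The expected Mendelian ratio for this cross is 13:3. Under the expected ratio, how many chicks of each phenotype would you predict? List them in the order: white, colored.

2482.1875, 572.8125

Expected counts for N = 3055 under a 13:3 ratio (total parts = 16):
  white: 3055 × 13/16 = 2482.1875
  colored: 3055 × 3/16 = 572.8125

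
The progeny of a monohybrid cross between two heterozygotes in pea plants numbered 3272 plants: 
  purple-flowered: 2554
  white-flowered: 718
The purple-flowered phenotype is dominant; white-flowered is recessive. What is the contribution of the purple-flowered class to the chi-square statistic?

For a monohybrid cross between heterozygotes with complete dominance, the expected phenotypic ratio is 3:1.
Under the 3:1 hypothesis (Σ ratio = 4, N = 3272):
  purple-flowered: 3272 × 3/4 = 2454
  white-flowered: 3272 × 1/4 = 818
Contribution of purple-flowered: (2554 − 2454)² / 2454 = 4.0750

4.075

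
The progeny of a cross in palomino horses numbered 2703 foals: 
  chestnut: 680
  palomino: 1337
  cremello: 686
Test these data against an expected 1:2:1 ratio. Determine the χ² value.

0.338

Expected counts for N = 2703 under a 1:2:1 ratio (total parts = 4):
  chestnut: 2703 × 1/4 = 675.75
  palomino: 2703 × 2/4 = 1351.5
  cremello: 2703 × 1/4 = 675.75
χ² = Σ (O − E)² / E
  chestnut: (680 − 675.75)² / 675.75 = 0.0267
  palomino: (1337 − 1351.5)² / 1351.5 = 0.1556
  cremello: (686 − 675.75)² / 675.75 = 0.1555
χ² = 0.0267 + 0.1556 + 0.1555 = 0.3378 ≈ 0.338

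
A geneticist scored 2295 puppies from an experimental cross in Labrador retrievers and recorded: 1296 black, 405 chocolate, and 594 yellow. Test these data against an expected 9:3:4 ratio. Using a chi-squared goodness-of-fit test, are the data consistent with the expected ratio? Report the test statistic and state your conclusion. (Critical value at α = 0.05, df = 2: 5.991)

2.224; consistent

The 9:3:4 ratio has 16 parts, so with N = 2295 the expected counts are:
  black: 2295 × 9/16 = 1290.9375
  chocolate: 2295 × 3/16 = 430.3125
  yellow: 2295 × 4/16 = 573.75
χ² = Σ (O − E)² / E
  black: (1296 − 1290.9375)² / 1290.9375 = 0.0199
  chocolate: (405 − 430.3125)² / 430.3125 = 1.4890
  yellow: (594 − 573.75)² / 573.75 = 0.7147
χ² = 0.0199 + 1.4890 + 0.7147 = 2.2236 ≈ 2.224
Degrees of freedom = 3 − 1 = 2; critical value at α = 0.05 is 5.991.
Since 2.224 < 5.991, we fail to reject the null hypothesis — the data are consistent with the 9:3:4 ratio.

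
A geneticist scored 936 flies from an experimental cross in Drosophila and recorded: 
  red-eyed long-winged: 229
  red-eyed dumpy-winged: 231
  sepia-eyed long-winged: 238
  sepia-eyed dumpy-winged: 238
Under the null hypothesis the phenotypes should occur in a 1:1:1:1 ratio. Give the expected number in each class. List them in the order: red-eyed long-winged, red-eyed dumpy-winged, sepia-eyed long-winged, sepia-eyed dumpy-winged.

The 1:1:1:1 ratio has 4 parts, so with N = 936 the expected counts are:
  red-eyed long-winged: 936 × 1/4 = 234
  red-eyed dumpy-winged: 936 × 1/4 = 234
  sepia-eyed long-winged: 936 × 1/4 = 234
  sepia-eyed dumpy-winged: 936 × 1/4 = 234

234, 234, 234, 234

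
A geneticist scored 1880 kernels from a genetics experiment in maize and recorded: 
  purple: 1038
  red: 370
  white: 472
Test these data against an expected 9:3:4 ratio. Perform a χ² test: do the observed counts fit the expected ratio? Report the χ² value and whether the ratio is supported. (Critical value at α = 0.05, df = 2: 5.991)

1.237; consistent

Expected counts for N = 1880 under a 9:3:4 ratio (total parts = 16):
  purple: 1880 × 9/16 = 1057.5
  red: 1880 × 3/16 = 352.5
  white: 1880 × 4/16 = 470
χ² = Σ (O − E)² / E
  purple: (1038 − 1057.5)² / 1057.5 = 0.3596
  red: (370 − 352.5)² / 352.5 = 0.8688
  white: (472 − 470)² / 470 = 0.0085
χ² = 0.3596 + 0.8688 + 0.0085 = 1.2369 ≈ 1.237
Degrees of freedom = 3 − 1 = 2; critical value at α = 0.05 is 5.991.
Since 1.237 < 5.991, we fail to reject the null hypothesis — the data are consistent with the 9:3:4 ratio.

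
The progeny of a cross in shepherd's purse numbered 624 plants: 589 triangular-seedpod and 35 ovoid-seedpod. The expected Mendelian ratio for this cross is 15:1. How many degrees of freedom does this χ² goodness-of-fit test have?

1

A goodness-of-fit test with 2 phenotype classes has df = 2 − 1 = 1.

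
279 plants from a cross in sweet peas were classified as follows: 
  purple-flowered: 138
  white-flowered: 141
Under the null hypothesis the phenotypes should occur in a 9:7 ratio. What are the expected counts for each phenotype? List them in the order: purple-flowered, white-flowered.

156.9375, 122.0625

Total ratio parts = 16. Expected numbers out of 279:
  purple-flowered: 279 × 9/16 = 156.9375
  white-flowered: 279 × 7/16 = 122.0625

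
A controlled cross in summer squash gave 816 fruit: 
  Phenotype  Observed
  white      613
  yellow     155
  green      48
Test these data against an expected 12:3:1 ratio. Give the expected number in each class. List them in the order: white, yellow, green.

612, 153, 51

Under the 12:3:1 hypothesis (Σ ratio = 16, N = 816):
  white: 816 × 12/16 = 612
  yellow: 816 × 3/16 = 153
  green: 816 × 1/16 = 51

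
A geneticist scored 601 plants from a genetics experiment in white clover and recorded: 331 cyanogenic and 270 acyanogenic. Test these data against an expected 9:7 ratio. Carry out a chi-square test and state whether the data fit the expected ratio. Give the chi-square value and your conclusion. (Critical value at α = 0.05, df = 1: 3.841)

0.337; consistent

Expected counts for N = 601 under a 9:7 ratio (total parts = 16):
  cyanogenic: 601 × 9/16 = 338.0625
  acyanogenic: 601 × 7/16 = 262.9375
χ² = Σ (O − E)² / E
  cyanogenic: (331 − 338.0625)² / 338.0625 = 0.1475
  acyanogenic: (270 − 262.9375)² / 262.9375 = 0.1897
χ² = 0.1475 + 0.1897 = 0.3372 ≈ 0.337
Degrees of freedom = 2 − 1 = 1; critical value at α = 0.05 is 3.841.
Since 0.337 < 3.841, we fail to reject the null hypothesis — the data are consistent with the 9:7 ratio.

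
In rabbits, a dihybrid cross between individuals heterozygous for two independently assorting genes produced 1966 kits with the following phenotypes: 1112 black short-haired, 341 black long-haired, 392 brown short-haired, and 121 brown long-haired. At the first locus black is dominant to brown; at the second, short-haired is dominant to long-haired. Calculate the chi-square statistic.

3.615

A dihybrid F₂ with independent assortment and complete dominance at both loci gives a 9:3:3:1 phenotypic ratio.
Total ratio parts = 16. Expected numbers out of 1966:
  black short-haired: 1966 × 9/16 = 1105.875
  black long-haired: 1966 × 3/16 = 368.625
  brown short-haired: 1966 × 3/16 = 368.625
  brown long-haired: 1966 × 1/16 = 122.875
χ² = Σ (O − E)² / E
  black short-haired: (1112 − 1105.875)² / 1105.875 = 0.0339
  black long-haired: (341 − 368.625)² / 368.625 = 2.0702
  brown short-haired: (392 − 368.625)² / 368.625 = 1.4822
  brown long-haired: (121 − 122.875)² / 122.875 = 0.0286
χ² = 0.0339 + 2.0702 + 1.4822 + 0.0286 = 3.6149 ≈ 3.615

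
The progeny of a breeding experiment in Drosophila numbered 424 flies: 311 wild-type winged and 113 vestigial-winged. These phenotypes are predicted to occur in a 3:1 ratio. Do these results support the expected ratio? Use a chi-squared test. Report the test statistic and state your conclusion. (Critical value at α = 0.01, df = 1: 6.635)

The 3:1 ratio has 4 parts, so with N = 424 the expected counts are:
  wild-type winged: 424 × 3/4 = 318
  vestigial-winged: 424 × 1/4 = 106
χ² = Σ (O − E)² / E
  wild-type winged: (311 − 318)² / 318 = 0.1541
  vestigial-winged: (113 − 106)² / 106 = 0.4623
χ² = 0.1541 + 0.4623 = 0.6164 ≈ 0.616
Degrees of freedom = 2 − 1 = 1; critical value at α = 0.01 is 6.635.
Since 0.616 < 6.635, we fail to reject the null hypothesis — the data are consistent with the 3:1 ratio.

0.616; consistent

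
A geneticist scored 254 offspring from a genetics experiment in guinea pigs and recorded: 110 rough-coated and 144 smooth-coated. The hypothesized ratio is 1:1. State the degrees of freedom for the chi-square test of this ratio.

A goodness-of-fit test with 2 phenotype classes has df = 2 − 1 = 1.

1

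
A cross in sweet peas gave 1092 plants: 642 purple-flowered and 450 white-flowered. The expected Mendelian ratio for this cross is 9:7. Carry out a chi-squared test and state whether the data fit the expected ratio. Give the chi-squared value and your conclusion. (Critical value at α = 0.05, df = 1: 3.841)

The 9:7 ratio has 16 parts, so with N = 1092 the expected counts are:
  purple-flowered: 1092 × 9/16 = 614.25
  white-flowered: 1092 × 7/16 = 477.75
χ² = Σ (O − E)² / E
  purple-flowered: (642 − 614.25)² / 614.25 = 1.2537
  white-flowered: (450 − 477.75)² / 477.75 = 1.6119
χ² = 1.2537 + 1.6119 = 2.8656 ≈ 2.866
Degrees of freedom = 2 − 1 = 1; critical value at α = 0.05 is 3.841.
Since 2.866 < 3.841, we fail to reject the null hypothesis — the data are consistent with the 9:7 ratio.

2.866; consistent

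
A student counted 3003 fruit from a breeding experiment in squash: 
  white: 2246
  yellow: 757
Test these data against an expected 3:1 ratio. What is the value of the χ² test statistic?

0.069

Expected counts for N = 3003 under a 3:1 ratio (total parts = 4):
  white: 3003 × 3/4 = 2252.25
  yellow: 3003 × 1/4 = 750.75
χ² = Σ (O − E)² / E
  white: (2246 − 2252.25)² / 2252.25 = 0.0173
  yellow: (757 − 750.75)² / 750.75 = 0.0520
χ² = 0.0173 + 0.0520 = 0.0693 ≈ 0.069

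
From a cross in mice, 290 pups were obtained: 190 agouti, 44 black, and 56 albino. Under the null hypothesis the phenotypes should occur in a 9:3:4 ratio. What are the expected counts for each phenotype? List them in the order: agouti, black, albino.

163.125, 54.375, 72.5

Under the 9:3:4 hypothesis (Σ ratio = 16, N = 290):
  agouti: 290 × 9/16 = 163.125
  black: 290 × 3/16 = 54.375
  albino: 290 × 4/16 = 72.5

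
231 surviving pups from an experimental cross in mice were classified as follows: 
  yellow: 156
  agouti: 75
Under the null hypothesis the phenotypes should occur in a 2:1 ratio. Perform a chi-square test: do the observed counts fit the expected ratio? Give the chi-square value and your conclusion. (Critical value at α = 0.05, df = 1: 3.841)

0.078; consistent

Under the 2:1 hypothesis (Σ ratio = 3, N = 231):
  yellow: 231 × 2/3 = 154
  agouti: 231 × 1/3 = 77
χ² = Σ (O − E)² / E
  yellow: (156 − 154)² / 154 = 0.0260
  agouti: (75 − 77)² / 77 = 0.0519
χ² = 0.0260 + 0.0519 = 0.0779 ≈ 0.078
Degrees of freedom = 2 − 1 = 1; critical value at α = 0.05 is 3.841.
Since 0.078 < 3.841, we fail to reject the null hypothesis — the data are consistent with the 2:1 ratio.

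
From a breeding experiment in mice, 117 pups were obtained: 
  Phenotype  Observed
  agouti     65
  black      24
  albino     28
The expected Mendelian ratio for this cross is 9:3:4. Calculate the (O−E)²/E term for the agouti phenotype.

The 9:3:4 ratio has 16 parts, so with N = 117 the expected counts are:
  agouti: 117 × 9/16 = 65.8125
  black: 117 × 3/16 = 21.9375
  albino: 117 × 4/16 = 29.25
Contribution of agouti: (65 − 65.8125)² / 65.8125 = 0.0100

0.010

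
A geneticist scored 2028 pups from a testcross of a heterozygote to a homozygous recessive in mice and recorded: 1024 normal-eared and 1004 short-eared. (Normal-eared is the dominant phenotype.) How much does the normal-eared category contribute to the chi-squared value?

A testcross of a heterozygote (Aa × aa) gives a 1:1 phenotypic ratio.
Under the 1:1 hypothesis (Σ ratio = 2, N = 2028):
  normal-eared: 2028 × 1/2 = 1014
  short-eared: 2028 × 1/2 = 1014
Contribution of normal-eared: (1024 − 1014)² / 1014 = 0.0986

0.099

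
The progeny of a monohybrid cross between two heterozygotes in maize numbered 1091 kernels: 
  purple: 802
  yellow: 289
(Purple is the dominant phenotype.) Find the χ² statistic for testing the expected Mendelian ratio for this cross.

1.291

For a monohybrid cross between heterozygotes with complete dominance, the expected phenotypic ratio is 3:1.
Expected counts for N = 1091 under a 3:1 ratio (total parts = 4):
  purple: 1091 × 3/4 = 818.25
  yellow: 1091 × 1/4 = 272.75
χ² = Σ (O − E)² / E
  purple: (802 − 818.25)² / 818.25 = 0.3227
  yellow: (289 − 272.75)² / 272.75 = 0.9681
χ² = 0.3227 + 0.9681 = 1.2908 ≈ 1.291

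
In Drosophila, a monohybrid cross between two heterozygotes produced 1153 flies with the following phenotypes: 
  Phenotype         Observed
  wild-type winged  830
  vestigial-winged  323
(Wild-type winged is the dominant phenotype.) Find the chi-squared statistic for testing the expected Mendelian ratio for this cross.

For a monohybrid cross between heterozygotes with complete dominance, the expected phenotypic ratio is 3:1.
Under the 3:1 hypothesis (Σ ratio = 4, N = 1153):
  wild-type winged: 1153 × 3/4 = 864.75
  vestigial-winged: 1153 × 1/4 = 288.25
χ² = Σ (O − E)² / E
  wild-type winged: (830 − 864.75)² / 864.75 = 1.3964
  vestigial-winged: (323 − 288.25)² / 288.25 = 4.1893
χ² = 1.3964 + 4.1893 = 5.5857 ≈ 5.586

5.586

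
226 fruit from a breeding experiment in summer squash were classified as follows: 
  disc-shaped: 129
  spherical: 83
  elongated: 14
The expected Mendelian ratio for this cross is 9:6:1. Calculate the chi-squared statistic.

Expected counts for N = 226 under a 9:6:1 ratio (total parts = 16):
  disc-shaped: 226 × 9/16 = 127.125
  spherical: 226 × 6/16 = 84.75
  elongated: 226 × 1/16 = 14.125
χ² = Σ (O − E)² / E
  disc-shaped: (129 − 127.125)² / 127.125 = 0.0277
  spherical: (83 − 84.75)² / 84.75 = 0.0361
  elongated: (14 − 14.125)² / 14.125 = 0.0011
χ² = 0.0277 + 0.0361 + 0.0011 = 0.0649 ≈ 0.065

0.065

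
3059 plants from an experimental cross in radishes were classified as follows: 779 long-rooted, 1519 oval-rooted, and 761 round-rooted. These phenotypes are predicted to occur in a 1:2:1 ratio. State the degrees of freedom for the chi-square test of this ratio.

2

A goodness-of-fit test with 3 phenotype classes has df = 3 − 1 = 2.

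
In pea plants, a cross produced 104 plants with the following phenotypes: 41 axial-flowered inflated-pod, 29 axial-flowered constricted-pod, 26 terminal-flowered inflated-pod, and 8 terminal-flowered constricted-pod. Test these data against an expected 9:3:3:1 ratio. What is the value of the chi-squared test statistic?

The 9:3:3:1 ratio has 16 parts, so with N = 104 the expected counts are:
  axial-flowered inflated-pod: 104 × 9/16 = 58.5
  axial-flowered constricted-pod: 104 × 3/16 = 19.5
  terminal-flowered inflated-pod: 104 × 3/16 = 19.5
  terminal-flowered constricted-pod: 104 × 1/16 = 6.5
χ² = Σ (O − E)² / E
  axial-flowered inflated-pod: (41 − 58.5)² / 58.5 = 5.2350
  axial-flowered constricted-pod: (29 − 19.5)² / 19.5 = 4.6282
  terminal-flowered inflated-pod: (26 − 19.5)² / 19.5 = 2.1667
  terminal-flowered constricted-pod: (8 − 6.5)² / 6.5 = 0.3462
χ² = 5.2350 + 4.6282 + 2.1667 + 0.3462 = 12.3761 ≈ 12.376

12.376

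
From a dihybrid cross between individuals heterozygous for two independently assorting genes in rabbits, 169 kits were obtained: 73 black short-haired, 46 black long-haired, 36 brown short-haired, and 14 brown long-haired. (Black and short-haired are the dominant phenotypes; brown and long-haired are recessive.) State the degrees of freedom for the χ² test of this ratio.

3

A dihybrid F₂ with independent assortment and complete dominance at both loci gives a 9:3:3:1 phenotypic ratio.
A goodness-of-fit test with 4 phenotype classes has df = 4 − 1 = 3.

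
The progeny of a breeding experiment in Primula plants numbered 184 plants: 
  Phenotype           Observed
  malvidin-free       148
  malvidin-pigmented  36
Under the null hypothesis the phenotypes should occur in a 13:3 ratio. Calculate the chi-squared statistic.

The 13:3 ratio has 16 parts, so with N = 184 the expected counts are:
  malvidin-free: 184 × 13/16 = 149.5
  malvidin-pigmented: 184 × 3/16 = 34.5
χ² = Σ (O − E)² / E
  malvidin-free: (148 − 149.5)² / 149.5 = 0.0151
  malvidin-pigmented: (36 − 34.5)² / 34.5 = 0.0652
χ² = 0.0151 + 0.0652 = 0.0803 ≈ 0.080

0.080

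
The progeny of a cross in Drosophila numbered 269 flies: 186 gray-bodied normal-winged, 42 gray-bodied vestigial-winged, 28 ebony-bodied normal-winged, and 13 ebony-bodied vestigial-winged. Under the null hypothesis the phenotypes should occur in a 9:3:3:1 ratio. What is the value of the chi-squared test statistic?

20.209

Under the 9:3:3:1 hypothesis (Σ ratio = 16, N = 269):
  gray-bodied normal-winged: 269 × 9/16 = 151.3125
  gray-bodied vestigial-winged: 269 × 3/16 = 50.4375
  ebony-bodied normal-winged: 269 × 3/16 = 50.4375
  ebony-bodied vestigial-winged: 269 × 1/16 = 16.8125
χ² = Σ (O − E)² / E
  gray-bodied normal-winged: (186 − 151.3125)² / 151.3125 = 7.9519
  gray-bodied vestigial-winged: (42 − 50.4375)² / 50.4375 = 1.4115
  ebony-bodied normal-winged: (28 − 50.4375)² / 50.4375 = 9.9815
  ebony-bodied vestigial-winged: (13 − 16.8125)² / 16.8125 = 0.8645
χ² = 7.9519 + 1.4115 + 9.9815 + 0.8645 = 20.2094 ≈ 20.209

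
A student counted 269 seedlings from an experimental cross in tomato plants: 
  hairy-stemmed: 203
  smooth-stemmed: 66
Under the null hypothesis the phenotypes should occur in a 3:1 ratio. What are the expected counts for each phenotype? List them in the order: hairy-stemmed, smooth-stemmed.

201.75, 67.25

The 3:1 ratio has 4 parts, so with N = 269 the expected counts are:
  hairy-stemmed: 269 × 3/4 = 201.75
  smooth-stemmed: 269 × 1/4 = 67.25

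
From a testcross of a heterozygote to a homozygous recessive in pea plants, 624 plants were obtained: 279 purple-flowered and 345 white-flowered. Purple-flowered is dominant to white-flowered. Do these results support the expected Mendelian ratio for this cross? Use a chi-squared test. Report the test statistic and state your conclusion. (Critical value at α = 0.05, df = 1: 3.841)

6.981; not consistent

A testcross of a heterozygote (Aa × aa) gives a 1:1 phenotypic ratio.
Expected counts for N = 624 under a 1:1 ratio (total parts = 2):
  purple-flowered: 624 × 1/2 = 312
  white-flowered: 624 × 1/2 = 312
χ² = Σ (O − E)² / E
  purple-flowered: (279 − 312)² / 312 = 3.4904
  white-flowered: (345 − 312)² / 312 = 3.4904
χ² = 3.4904 + 3.4904 = 6.9808 ≈ 6.981
Degrees of freedom = 2 − 1 = 1; critical value at α = 0.05 is 3.841.
Since 6.981 > 3.841, we reject the null hypothesis — the data do not fit the 1:1 ratio.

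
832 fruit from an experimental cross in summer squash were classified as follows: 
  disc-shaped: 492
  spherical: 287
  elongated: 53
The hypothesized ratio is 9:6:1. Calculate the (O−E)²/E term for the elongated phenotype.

0.019

Under the 9:6:1 hypothesis (Σ ratio = 16, N = 832):
  disc-shaped: 832 × 9/16 = 468
  spherical: 832 × 6/16 = 312
  elongated: 832 × 1/16 = 52
Contribution of elongated: (53 − 52)² / 52 = 0.0192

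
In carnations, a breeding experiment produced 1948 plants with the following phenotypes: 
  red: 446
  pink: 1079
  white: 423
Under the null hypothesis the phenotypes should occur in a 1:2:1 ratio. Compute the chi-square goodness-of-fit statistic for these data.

Expected counts for N = 1948 under a 1:2:1 ratio (total parts = 4):
  red: 1948 × 1/4 = 487
  pink: 1948 × 2/4 = 974
  white: 1948 × 1/4 = 487
χ² = Σ (O − E)² / E
  red: (446 − 487)² / 487 = 3.4517
  pink: (1079 − 974)² / 974 = 11.3193
  white: (423 − 487)² / 487 = 8.4107
χ² = 3.4517 + 11.3193 + 8.4107 = 23.1817 ≈ 23.182

23.182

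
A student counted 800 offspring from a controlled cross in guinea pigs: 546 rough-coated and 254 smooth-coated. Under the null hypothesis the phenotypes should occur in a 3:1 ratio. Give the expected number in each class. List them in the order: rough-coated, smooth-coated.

The 3:1 ratio has 4 parts, so with N = 800 the expected counts are:
  rough-coated: 800 × 3/4 = 600
  smooth-coated: 800 × 1/4 = 200

600, 200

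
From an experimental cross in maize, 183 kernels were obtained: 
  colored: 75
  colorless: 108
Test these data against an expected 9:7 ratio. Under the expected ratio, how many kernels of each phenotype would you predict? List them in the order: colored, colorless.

Expected counts for N = 183 under a 9:7 ratio (total parts = 16):
  colored: 183 × 9/16 = 102.9375
  colorless: 183 × 7/16 = 80.0625

102.9375, 80.0625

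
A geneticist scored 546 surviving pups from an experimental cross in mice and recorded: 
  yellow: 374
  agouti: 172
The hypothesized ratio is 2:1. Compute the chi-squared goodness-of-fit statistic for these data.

0.824

Total ratio parts = 3. Expected numbers out of 546:
  yellow: 546 × 2/3 = 364
  agouti: 546 × 1/3 = 182
χ² = Σ (O − E)² / E
  yellow: (374 − 364)² / 364 = 0.2747
  agouti: (172 − 182)² / 182 = 0.5495
χ² = 0.2747 + 0.5495 = 0.8242 ≈ 0.824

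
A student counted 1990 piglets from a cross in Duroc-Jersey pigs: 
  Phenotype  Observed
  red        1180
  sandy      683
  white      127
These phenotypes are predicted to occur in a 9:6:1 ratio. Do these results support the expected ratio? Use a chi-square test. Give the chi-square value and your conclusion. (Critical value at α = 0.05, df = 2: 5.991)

8.700; not consistent

Under the 9:6:1 hypothesis (Σ ratio = 16, N = 1990):
  red: 1990 × 9/16 = 1119.375
  sandy: 1990 × 6/16 = 746.25
  white: 1990 × 1/16 = 124.375
χ² = Σ (O − E)² / E
  red: (1180 − 1119.375)² / 1119.375 = 3.2834
  sandy: (683 − 746.25)² / 746.25 = 5.3609
  white: (127 − 124.375)² / 124.375 = 0.0554
χ² = 3.2834 + 5.3609 + 0.0554 = 8.6997 ≈ 8.700
Degrees of freedom = 3 − 1 = 2; critical value at α = 0.05 is 5.991.
Since 8.700 > 5.991, we reject the null hypothesis — the data do not fit the 9:6:1 ratio.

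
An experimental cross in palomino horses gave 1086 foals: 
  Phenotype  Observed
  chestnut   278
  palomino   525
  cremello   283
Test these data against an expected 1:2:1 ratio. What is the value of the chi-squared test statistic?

The 1:2:1 ratio has 4 parts, so with N = 1086 the expected counts are:
  chestnut: 1086 × 1/4 = 271.5
  palomino: 1086 × 2/4 = 543
  cremello: 1086 × 1/4 = 271.5
χ² = Σ (O − E)² / E
  chestnut: (278 − 271.5)² / 271.5 = 0.1556
  palomino: (525 − 543)² / 543 = 0.5967
  cremello: (283 − 271.5)² / 271.5 = 0.4871
χ² = 0.1556 + 0.5967 + 0.4871 = 1.2394 ≈ 1.239

1.239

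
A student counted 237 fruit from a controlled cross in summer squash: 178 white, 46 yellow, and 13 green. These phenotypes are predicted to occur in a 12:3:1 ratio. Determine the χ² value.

0.277

Under the 12:3:1 hypothesis (Σ ratio = 16, N = 237):
  white: 237 × 12/16 = 177.75
  yellow: 237 × 3/16 = 44.4375
  green: 237 × 1/16 = 14.8125
χ² = Σ (O − E)² / E
  white: (178 − 177.75)² / 177.75 = 0.0004
  yellow: (46 − 44.4375)² / 44.4375 = 0.0549
  green: (13 − 14.8125)² / 14.8125 = 0.2218
χ² = 0.0004 + 0.0549 + 0.2218 = 0.2771 ≈ 0.277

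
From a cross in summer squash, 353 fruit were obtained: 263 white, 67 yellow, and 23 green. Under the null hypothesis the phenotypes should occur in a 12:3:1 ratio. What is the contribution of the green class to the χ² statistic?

0.040

Expected counts for N = 353 under a 12:3:1 ratio (total parts = 16):
  white: 353 × 12/16 = 264.75
  yellow: 353 × 3/16 = 66.1875
  green: 353 × 1/16 = 22.0625
Contribution of green: (23 − 22.0625)² / 22.0625 = 0.0398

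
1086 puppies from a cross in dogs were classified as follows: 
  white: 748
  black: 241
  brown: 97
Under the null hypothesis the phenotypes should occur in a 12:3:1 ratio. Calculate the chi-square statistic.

24.787

The 12:3:1 ratio has 16 parts, so with N = 1086 the expected counts are:
  white: 1086 × 12/16 = 814.5
  black: 1086 × 3/16 = 203.625
  brown: 1086 × 1/16 = 67.875
χ² = Σ (O − E)² / E
  white: (748 − 814.5)² / 814.5 = 5.4294
  black: (241 − 203.625)² / 203.625 = 6.8601
  brown: (97 − 67.875)² / 67.875 = 12.4975
χ² = 5.4294 + 6.8601 + 12.4975 = 24.787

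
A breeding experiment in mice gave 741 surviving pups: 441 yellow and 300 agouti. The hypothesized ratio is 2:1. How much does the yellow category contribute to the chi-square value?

5.686

Expected counts for N = 741 under a 2:1 ratio (total parts = 3):
  yellow: 741 × 2/3 = 494
  agouti: 741 × 1/3 = 247
Contribution of yellow: (441 − 494)² / 494 = 5.6862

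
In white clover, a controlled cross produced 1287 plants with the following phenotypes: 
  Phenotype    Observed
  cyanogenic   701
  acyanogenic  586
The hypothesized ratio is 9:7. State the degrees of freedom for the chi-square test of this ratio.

1

A goodness-of-fit test with 2 phenotype classes has df = 2 − 1 = 1.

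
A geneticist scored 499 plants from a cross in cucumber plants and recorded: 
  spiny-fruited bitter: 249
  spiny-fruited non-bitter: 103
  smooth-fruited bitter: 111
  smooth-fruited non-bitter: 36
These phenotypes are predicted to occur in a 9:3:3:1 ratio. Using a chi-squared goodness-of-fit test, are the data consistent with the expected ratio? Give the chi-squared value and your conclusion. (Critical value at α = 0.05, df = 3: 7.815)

8.522; not consistent

The 9:3:3:1 ratio has 16 parts, so with N = 499 the expected counts are:
  spiny-fruited bitter: 499 × 9/16 = 280.6875
  spiny-fruited non-bitter: 499 × 3/16 = 93.5625
  smooth-fruited bitter: 499 × 3/16 = 93.5625
  smooth-fruited non-bitter: 499 × 1/16 = 31.1875
χ² = Σ (O − E)² / E
  spiny-fruited bitter: (249 − 280.6875)² / 280.6875 = 3.5773
  spiny-fruited non-bitter: (103 − 93.5625)² / 93.5625 = 0.9519
  smooth-fruited bitter: (111 − 93.5625)² / 93.5625 = 3.2499
  smooth-fruited non-bitter: (36 − 31.1875)² / 31.1875 = 0.7426
χ² = 3.5773 + 0.9519 + 3.2499 + 0.7426 = 8.5217 ≈ 8.522
Degrees of freedom = 4 − 1 = 3; critical value at α = 0.05 is 7.815.
Since 8.522 > 7.815, we reject the null hypothesis — the data do not fit the 9:3:3:1 ratio.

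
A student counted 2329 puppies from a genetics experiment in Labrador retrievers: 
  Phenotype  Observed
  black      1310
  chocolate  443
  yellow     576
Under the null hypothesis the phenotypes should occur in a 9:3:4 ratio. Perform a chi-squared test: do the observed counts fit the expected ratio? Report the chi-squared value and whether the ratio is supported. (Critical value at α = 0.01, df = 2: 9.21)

0.158; consistent

Under the 9:3:4 hypothesis (Σ ratio = 16, N = 2329):
  black: 2329 × 9/16 = 1310.0625
  chocolate: 2329 × 3/16 = 436.6875
  yellow: 2329 × 4/16 = 582.25
χ² = Σ (O − E)² / E
  black: (1310 − 1310.0625)² / 1310.0625 = 0.0000
  chocolate: (443 − 436.6875)² / 436.6875 = 0.0912
  yellow: (576 − 582.25)² / 582.25 = 0.0671
χ² = 0.0000 + 0.0912 + 0.0671 = 0.1583 ≈ 0.158
Degrees of freedom = 3 − 1 = 2; critical value at α = 0.01 is 9.21.
Since 0.158 < 9.21, we fail to reject the null hypothesis — the data are consistent with the 9:3:4 ratio.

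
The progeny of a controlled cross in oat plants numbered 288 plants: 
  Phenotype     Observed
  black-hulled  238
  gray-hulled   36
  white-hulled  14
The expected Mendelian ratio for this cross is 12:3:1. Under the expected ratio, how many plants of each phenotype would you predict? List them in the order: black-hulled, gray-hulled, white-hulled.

Under the 12:3:1 hypothesis (Σ ratio = 16, N = 288):
  black-hulled: 288 × 12/16 = 216
  gray-hulled: 288 × 3/16 = 54
  white-hulled: 288 × 1/16 = 18

216, 54, 18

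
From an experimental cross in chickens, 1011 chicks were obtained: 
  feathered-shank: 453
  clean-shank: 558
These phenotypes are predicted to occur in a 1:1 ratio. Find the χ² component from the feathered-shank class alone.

Total ratio parts = 2. Expected numbers out of 1011:
  feathered-shank: 1011 × 1/2 = 505.5
  clean-shank: 1011 × 1/2 = 505.5
Contribution of feathered-shank: (453 − 505.5)² / 505.5 = 5.4525

5.453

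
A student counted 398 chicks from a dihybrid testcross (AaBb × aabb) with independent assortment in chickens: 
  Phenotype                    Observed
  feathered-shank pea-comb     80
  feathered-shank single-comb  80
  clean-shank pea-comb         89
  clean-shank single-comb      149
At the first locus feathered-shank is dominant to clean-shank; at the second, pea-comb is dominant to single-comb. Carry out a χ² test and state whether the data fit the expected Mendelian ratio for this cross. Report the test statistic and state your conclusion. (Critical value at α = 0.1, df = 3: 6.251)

33.377; not consistent

A dihybrid testcross with independent assortment gives a 1:1:1:1 ratio.
Total ratio parts = 4. Expected numbers out of 398:
  feathered-shank pea-comb: 398 × 1/4 = 99.5
  feathered-shank single-comb: 398 × 1/4 = 99.5
  clean-shank pea-comb: 398 × 1/4 = 99.5
  clean-shank single-comb: 398 × 1/4 = 99.5
χ² = Σ (O − E)² / E
  feathered-shank pea-comb: (80 − 99.5)² / 99.5 = 3.8216
  feathered-shank single-comb: (80 − 99.5)² / 99.5 = 3.8216
  clean-shank pea-comb: (89 − 99.5)² / 99.5 = 1.1080
  clean-shank single-comb: (149 − 99.5)² / 99.5 = 24.6256
χ² = 3.8216 + 3.8216 + 1.1080 + 24.6256 = 33.3768 ≈ 33.377
Degrees of freedom = 4 − 1 = 3; critical value at α = 0.1 is 6.251.
Since 33.377 > 6.251, we reject the null hypothesis — the data do not fit the 1:1:1:1 ratio.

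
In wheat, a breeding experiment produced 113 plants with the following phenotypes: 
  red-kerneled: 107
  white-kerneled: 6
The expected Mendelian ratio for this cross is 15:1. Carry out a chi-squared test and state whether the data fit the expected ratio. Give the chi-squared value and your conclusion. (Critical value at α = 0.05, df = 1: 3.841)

0.171; consistent

Total ratio parts = 16. Expected numbers out of 113:
  red-kerneled: 113 × 15/16 = 105.9375
  white-kerneled: 113 × 1/16 = 7.0625
χ² = Σ (O − E)² / E
  red-kerneled: (107 − 105.9375)² / 105.9375 = 0.0107
  white-kerneled: (6 − 7.0625)² / 7.0625 = 0.1598
χ² = 0.0107 + 0.1598 = 0.1705 ≈ 0.171
Degrees of freedom = 2 − 1 = 1; critical value at α = 0.05 is 3.841.
Since 0.171 < 3.841, we fail to reject the null hypothesis — the data are consistent with the 15:1 ratio.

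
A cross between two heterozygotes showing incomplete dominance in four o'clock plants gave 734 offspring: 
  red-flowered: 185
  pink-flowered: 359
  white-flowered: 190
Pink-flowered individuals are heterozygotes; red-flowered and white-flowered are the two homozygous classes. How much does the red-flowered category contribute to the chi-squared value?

With incomplete dominance, a heterozygote × heterozygote cross gives a 1:2:1 phenotypic ratio.
The 1:2:1 ratio has 4 parts, so with N = 734 the expected counts are:
  red-flowered: 734 × 1/4 = 183.5
  pink-flowered: 734 × 2/4 = 367
  white-flowered: 734 × 1/4 = 183.5
Contribution of red-flowered: (185 − 183.5)² / 183.5 = 0.0123

0.012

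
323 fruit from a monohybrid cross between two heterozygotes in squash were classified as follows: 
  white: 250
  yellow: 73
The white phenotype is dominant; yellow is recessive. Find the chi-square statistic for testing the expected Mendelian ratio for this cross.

For a monohybrid cross between heterozygotes with complete dominance, the expected phenotypic ratio is 3:1.
Expected counts for N = 323 under a 3:1 ratio (total parts = 4):
  white: 323 × 3/4 = 242.25
  yellow: 323 × 1/4 = 80.75
χ² = Σ (O − E)² / E
  white: (250 − 242.25)² / 242.25 = 0.2479
  yellow: (73 − 80.75)² / 80.75 = 0.7438
χ² = 0.2479 + 0.7438 = 0.9917 ≈ 0.992

0.992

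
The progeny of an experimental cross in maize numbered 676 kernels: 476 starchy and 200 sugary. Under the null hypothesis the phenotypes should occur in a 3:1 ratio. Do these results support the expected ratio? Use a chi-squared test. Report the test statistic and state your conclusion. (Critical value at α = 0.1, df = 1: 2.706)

7.582; not consistent

Under the 3:1 hypothesis (Σ ratio = 4, N = 676):
  starchy: 676 × 3/4 = 507
  sugary: 676 × 1/4 = 169
χ² = Σ (O − E)² / E
  starchy: (476 − 507)² / 507 = 1.8955
  sugary: (200 − 169)² / 169 = 5.6864
χ² = 1.8955 + 5.6864 = 7.5819 ≈ 7.582
Degrees of freedom = 2 − 1 = 1; critical value at α = 0.1 is 2.706.
Since 7.582 > 2.706, we reject the null hypothesis — the data do not fit the 3:1 ratio.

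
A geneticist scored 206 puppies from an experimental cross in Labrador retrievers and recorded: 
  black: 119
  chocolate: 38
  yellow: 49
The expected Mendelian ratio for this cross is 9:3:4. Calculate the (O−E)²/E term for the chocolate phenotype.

0.010

The 9:3:4 ratio has 16 parts, so with N = 206 the expected counts are:
  black: 206 × 9/16 = 115.875
  chocolate: 206 × 3/16 = 38.625
  yellow: 206 × 4/16 = 51.5
Contribution of chocolate: (38 − 38.625)² / 38.625 = 0.0101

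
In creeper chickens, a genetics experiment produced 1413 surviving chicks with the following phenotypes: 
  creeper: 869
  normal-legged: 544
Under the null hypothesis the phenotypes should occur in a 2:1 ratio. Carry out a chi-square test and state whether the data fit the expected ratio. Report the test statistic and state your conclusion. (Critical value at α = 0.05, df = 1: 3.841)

16.971; not consistent

Total ratio parts = 3. Expected numbers out of 1413:
  creeper: 1413 × 2/3 = 942
  normal-legged: 1413 × 1/3 = 471
χ² = Σ (O − E)² / E
  creeper: (869 − 942)² / 942 = 5.6571
  normal-legged: (544 − 471)² / 471 = 11.3142
χ² = 5.6571 + 11.3142 = 16.9713 ≈ 16.971
Degrees of freedom = 2 − 1 = 1; critical value at α = 0.05 is 3.841.
Since 16.971 > 3.841, we reject the null hypothesis — the data do not fit the 2:1 ratio.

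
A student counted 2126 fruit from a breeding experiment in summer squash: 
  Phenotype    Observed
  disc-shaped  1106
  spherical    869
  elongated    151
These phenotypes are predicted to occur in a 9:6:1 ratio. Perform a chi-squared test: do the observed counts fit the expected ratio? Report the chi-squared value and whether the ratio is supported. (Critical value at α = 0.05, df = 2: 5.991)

Expected counts for N = 2126 under a 9:6:1 ratio (total parts = 16):
  disc-shaped: 2126 × 9/16 = 1195.875
  spherical: 2126 × 6/16 = 797.25
  elongated: 2126 × 1/16 = 132.875
χ² = Σ (O − E)² / E
  disc-shaped: (1106 − 1195.875)² / 1195.875 = 6.7545
  spherical: (869 − 797.25)² / 797.25 = 6.4573
  elongated: (151 − 132.875)² / 132.875 = 2.4724
χ² = 6.7545 + 6.4573 + 2.4724 = 15.6842 ≈ 15.684
Degrees of freedom = 3 − 1 = 2; critical value at α = 0.05 is 5.991.
Since 15.684 > 5.991, we reject the null hypothesis — the data do not fit the 9:6:1 ratio.

15.684; not consistent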